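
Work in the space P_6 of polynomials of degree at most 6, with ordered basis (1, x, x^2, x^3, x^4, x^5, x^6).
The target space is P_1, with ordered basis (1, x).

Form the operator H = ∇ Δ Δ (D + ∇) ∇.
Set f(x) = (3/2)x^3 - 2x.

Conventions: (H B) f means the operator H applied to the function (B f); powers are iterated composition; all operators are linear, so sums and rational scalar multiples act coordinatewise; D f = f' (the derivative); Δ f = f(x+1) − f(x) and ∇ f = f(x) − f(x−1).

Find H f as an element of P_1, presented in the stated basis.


∇ f = (9/2)x^2 - (9/2)x - 1/2
D ∇ f = 9x - 9/2
∇ ∇ f = 9x - 9
(D + ∇) ∇ f = 18x - 27/2
Δ ((D + ∇) ∇) f = 18
Δ Δ ((D + ∇) ∇) f = 0
∇ (Δ Δ) ((D + ∇) ∇) f = 0

g(x) = 0


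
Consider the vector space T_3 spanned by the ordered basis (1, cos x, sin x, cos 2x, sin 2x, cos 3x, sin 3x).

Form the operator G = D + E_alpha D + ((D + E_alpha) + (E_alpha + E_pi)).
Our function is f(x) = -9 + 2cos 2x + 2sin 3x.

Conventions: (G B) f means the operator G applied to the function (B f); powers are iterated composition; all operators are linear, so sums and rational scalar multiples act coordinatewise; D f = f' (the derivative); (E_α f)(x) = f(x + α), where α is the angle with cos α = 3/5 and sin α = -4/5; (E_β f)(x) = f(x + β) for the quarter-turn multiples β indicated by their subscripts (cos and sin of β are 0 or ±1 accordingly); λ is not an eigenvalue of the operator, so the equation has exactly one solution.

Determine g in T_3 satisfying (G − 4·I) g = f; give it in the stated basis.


write g with unknown coordinates in the stated basis and equate coefficients in (G − 4·I) g = f
solving from the highest basis element down gives g = 9 - (82/125)cos 2x + (76/125)sin 2x - (311/2501)cos 3x - (727/2501)sin 3x
check: G g = 27 - (78/125)cos 2x + (304/125)sin 2x - (1244/2501)cos 3x + (2094/2501)sin 3x
so G g − 4·g = -9 + 2cos 2x + 2sin 3x = f ✓

the image equals g(x) = 9 - (82/125)cos 2x + (76/125)sin 2x - (311/2501)cos 3x - (727/2501)sin 3x


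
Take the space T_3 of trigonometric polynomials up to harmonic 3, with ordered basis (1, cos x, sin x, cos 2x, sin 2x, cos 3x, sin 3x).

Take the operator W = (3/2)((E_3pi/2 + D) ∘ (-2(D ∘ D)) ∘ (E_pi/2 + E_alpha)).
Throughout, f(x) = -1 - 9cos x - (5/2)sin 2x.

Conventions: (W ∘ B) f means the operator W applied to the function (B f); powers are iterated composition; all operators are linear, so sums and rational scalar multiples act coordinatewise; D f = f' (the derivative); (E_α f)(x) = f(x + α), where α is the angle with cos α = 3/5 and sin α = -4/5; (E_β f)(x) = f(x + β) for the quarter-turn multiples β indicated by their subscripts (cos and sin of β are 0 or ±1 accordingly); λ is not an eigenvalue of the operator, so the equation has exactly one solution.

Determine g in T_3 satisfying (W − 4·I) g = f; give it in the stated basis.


the result is g(x) = 1/4 + (9/4)cos x - (3/97)cos 2x - (43/776)sin 2x

write g with unknown coordinates in the stated basis and equate coefficients in (W − 4·I) g = f
solving from the highest basis element down gives g = 1/4 + (9/4)cos x - (3/97)cos 2x - (43/776)sin 2x
check: W g = -(12/97)cos 2x - (264/97)sin 2x
so W g − 4·g = -1 - 9cos x - (5/2)sin 2x = f ✓


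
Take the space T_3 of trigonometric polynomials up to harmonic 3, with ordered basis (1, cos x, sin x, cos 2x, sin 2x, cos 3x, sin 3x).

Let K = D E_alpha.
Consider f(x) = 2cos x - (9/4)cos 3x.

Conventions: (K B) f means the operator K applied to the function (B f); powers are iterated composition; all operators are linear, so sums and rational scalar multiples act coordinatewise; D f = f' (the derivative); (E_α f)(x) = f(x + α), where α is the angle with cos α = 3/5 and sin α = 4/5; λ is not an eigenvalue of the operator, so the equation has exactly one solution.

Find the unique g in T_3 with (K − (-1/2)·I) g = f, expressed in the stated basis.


g(x) = -(4/3)cos x + (8/3)sin x + (1251/8194)cos 3x + (3159/4097)sin 3x

write g with unknown coordinates in the stated basis and equate coefficients in (K − (-1/2)·I) g = f
solving from the highest basis element down gives g = -(4/3)cos x + (8/3)sin x + (1251/8194)cos 3x + (3159/4097)sin 3x
check: K g = (8/3)cos x - (4/3)sin x - (9531/4097)cos 3x - (3159/8194)sin 3x
so K g − (-1/2)·g = 2cos x - (9/4)cos 3x = f ✓


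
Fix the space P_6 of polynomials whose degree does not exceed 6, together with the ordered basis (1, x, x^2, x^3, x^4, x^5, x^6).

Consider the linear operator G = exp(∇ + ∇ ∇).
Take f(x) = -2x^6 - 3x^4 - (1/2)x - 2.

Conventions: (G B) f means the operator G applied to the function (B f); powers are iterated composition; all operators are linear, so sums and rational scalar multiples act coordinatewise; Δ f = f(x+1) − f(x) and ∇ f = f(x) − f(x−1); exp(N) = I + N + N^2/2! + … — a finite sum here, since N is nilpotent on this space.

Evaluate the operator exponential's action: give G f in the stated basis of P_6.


g(x) = -2x^6 - 12x^5 - 63x^4 + 28x^3 - 126x^2 + (935/2)x - 835/2

order-1 term: -12x^5 - 30x^4 + 188x^3 - 408x^2 + 408x - 323/2
order-2 term: -30x^4 - 120x^3 + 492x^2 - 216x - 491
order-3 term: -40x^3 - 180x^2 + 408x + 162
order-4 term: -30x^2 - 120x + 107
order-5 term: -12x - 30
order-6 term: -2
the series for exp(∇ + ∇ ∇) f terminates at order 6
exp(∇ + ∇ ∇) f = -2x^6 - 12x^5 - 63x^4 + 28x^3 - 126x^2 + (935/2)x - 835/2


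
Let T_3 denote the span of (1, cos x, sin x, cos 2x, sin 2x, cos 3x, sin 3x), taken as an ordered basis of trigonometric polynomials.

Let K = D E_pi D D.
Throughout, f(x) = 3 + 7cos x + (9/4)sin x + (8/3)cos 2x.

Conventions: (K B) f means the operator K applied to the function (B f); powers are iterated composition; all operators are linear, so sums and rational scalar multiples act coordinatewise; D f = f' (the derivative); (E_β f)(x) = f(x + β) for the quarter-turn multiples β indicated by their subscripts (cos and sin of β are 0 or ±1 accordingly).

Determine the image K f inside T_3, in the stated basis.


the image equals g(x) = (9/4)cos x - 7sin x + (64/3)sin 2x

D f = (9/4)cos x - 7sin x - (16/3)sin 2x
D D f = -7cos x - (9/4)sin x - (32/3)cos 2x
E_pi D D f = 7cos x + (9/4)sin x - (32/3)cos 2x
D (E_pi D D) f = (9/4)cos x - 7sin x + (64/3)sin 2x


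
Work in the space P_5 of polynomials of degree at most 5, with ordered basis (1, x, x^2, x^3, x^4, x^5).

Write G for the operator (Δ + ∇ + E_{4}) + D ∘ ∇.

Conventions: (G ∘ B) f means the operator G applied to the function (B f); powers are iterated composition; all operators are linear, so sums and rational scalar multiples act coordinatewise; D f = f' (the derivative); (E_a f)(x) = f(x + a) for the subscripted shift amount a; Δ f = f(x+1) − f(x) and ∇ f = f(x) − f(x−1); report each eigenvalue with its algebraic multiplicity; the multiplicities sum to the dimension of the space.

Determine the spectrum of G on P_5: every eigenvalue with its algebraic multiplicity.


λ = 1 (multiplicity 6)

image of 1: 1
image of x: x + 6
image of x^2: x^2 + 12x + 18
image of x^3: x^3 + 18x^2 + 54x + 63
image of x^4: x^4 + 24x^3 + 108x^2 + 252x + 260
image of x^5: x^5 + 30x^4 + 180x^3 + 630x^2 + 1300x + 1021
the matrix is upper triangular; its diagonal is (1, 1, 1, 1, 1, 1)
for a triangular matrix the eigenvalues are the diagonal entries, with algebraic multiplicity their repetition count


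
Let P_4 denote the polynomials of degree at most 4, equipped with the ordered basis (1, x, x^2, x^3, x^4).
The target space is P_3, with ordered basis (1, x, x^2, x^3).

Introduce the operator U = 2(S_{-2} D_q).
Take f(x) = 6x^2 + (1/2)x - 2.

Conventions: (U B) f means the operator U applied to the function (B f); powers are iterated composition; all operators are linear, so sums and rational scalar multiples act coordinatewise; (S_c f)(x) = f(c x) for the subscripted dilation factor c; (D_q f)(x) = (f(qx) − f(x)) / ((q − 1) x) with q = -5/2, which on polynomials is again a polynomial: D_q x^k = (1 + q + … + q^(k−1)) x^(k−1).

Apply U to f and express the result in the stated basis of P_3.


g(x) = 36x + 1

D_q f = -9x + 1/2
S_{-2} D_q f = 18x + 1/2
(2(S_{-2} D_q)) f = 36x + 1


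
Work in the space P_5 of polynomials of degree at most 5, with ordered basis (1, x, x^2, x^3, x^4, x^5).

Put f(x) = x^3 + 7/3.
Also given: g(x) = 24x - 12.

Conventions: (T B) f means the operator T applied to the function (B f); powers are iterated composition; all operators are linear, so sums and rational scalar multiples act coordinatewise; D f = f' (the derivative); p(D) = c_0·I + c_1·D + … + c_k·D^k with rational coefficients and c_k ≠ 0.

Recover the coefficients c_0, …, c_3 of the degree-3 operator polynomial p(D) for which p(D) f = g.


c_0 = 0, c_1 = 0, c_2 = 4, c_3 = -2

D^0 f = x^3 + 7/3
D^1 f = 3x^2
D^2 f = 6x
D^3 f = 6
matching coefficients of g against c_0 f + c_1 Df + … from the top degree down determines the c_i
solution: c_0 = 0, c_1 = 0, c_2 = 4, c_3 = -2


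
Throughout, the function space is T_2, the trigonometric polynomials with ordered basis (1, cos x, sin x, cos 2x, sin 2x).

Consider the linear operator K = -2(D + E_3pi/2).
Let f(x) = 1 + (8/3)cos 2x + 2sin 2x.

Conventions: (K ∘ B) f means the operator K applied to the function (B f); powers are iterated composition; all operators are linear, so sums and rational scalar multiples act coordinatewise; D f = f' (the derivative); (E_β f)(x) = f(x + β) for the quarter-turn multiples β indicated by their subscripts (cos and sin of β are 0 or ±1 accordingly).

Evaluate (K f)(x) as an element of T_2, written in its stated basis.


the image equals g(x) = -2 - (8/3)cos 2x + (44/3)sin 2x

D f = 4cos 2x - (16/3)sin 2x
E_3pi/2 f = 1 - (8/3)cos 2x - 2sin 2x
(D + E_3pi/2) f = 1 + (4/3)cos 2x - (22/3)sin 2x
(-2(D + E_3pi/2)) f = -2 - (8/3)cos 2x + (44/3)sin 2x


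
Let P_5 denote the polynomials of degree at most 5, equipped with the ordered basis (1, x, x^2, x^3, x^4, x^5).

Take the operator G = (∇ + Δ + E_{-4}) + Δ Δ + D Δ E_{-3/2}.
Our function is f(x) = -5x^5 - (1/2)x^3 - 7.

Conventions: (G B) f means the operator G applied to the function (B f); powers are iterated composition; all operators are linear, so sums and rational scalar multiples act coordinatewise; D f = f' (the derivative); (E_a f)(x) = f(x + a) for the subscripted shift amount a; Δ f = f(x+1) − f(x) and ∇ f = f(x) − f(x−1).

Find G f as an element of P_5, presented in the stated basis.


the image equals g(x) = -5x^5 + 50x^4 - (2001/2)x^3 + 3103x^2 - 7105x + 5109

∇ f = -25x^4 + 50x^3 - (103/2)x^2 + (53/2)x - 11/2
Δ f = -25x^4 - 50x^3 - (103/2)x^2 - (53/2)x - 11/2
E_{-4} f = -5x^5 + 100x^4 - (1601/2)x^3 + 3206x^2 - 6424x + 5145
(∇ + Δ + E_{-4}) f = -5x^5 + 50x^4 - (1601/2)x^3 + 3103x^2 - 6424x + 5134
Δ f = -25x^4 - 50x^3 - (103/2)x^2 - (53/2)x - 11/2
Δ Δ f = -100x^3 - 300x^2 - 353x - 153
E_{-3/2} f = -5x^5 + (75/2)x^4 - 113x^3 + 171x^2 - (2079/16)x + 1045/32
Δ E_{-3/2} f = -25x^4 + 100x^3 - 164x^2 + 128x - 631/16
D Δ E_{-3/2} f = -100x^3 + 300x^2 - 328x + 128
((∇ + Δ + E_{-4}) + Δ Δ + D Δ E_{-3/2}) f = -5x^5 + 50x^4 - (2001/2)x^3 + 3103x^2 - 7105x + 5109


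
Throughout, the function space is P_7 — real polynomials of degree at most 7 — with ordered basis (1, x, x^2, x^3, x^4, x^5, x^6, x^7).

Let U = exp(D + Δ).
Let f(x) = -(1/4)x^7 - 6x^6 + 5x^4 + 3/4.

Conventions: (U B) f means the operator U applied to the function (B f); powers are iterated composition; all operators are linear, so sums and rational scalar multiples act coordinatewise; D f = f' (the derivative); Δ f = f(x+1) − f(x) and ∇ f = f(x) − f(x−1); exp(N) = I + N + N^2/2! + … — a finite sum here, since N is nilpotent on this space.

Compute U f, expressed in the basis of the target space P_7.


order-1 term: -(7/2)x^6 - (309/4)x^5 - (395/4)x^4 - (355/4)x^3 - (261/4)x^2 - (71/4)x - 5/4
order-2 term: -21x^5 - (825/2)x^4 - (3265/4)x^3 - 975x^2 - (2659/4)x - 369/2
order-3 term: -70x^4 - 1170x^3 - (5055/2)x^2 - (10805/4)x - 4739/4
order-4 term: -140x^3 - 1860x^2 - 3475x - 4585/2
order-5 term: -168x^2 - 1572x - 1790
order-6 term: -112x - 552
order-7 term: -32
the series for exp(D + Δ) f terminates at order 7
exp(D + Δ) f = -(1/4)x^7 - (19/2)x^6 - (393/4)x^5 - (2305/4)x^4 - 2215x^3 - (22383/4)x^2 - (34171/4)x - 24145/4

g(x) = -(1/4)x^7 - (19/2)x^6 - (393/4)x^5 - (2305/4)x^4 - 2215x^3 - (22383/4)x^2 - (34171/4)x - 24145/4


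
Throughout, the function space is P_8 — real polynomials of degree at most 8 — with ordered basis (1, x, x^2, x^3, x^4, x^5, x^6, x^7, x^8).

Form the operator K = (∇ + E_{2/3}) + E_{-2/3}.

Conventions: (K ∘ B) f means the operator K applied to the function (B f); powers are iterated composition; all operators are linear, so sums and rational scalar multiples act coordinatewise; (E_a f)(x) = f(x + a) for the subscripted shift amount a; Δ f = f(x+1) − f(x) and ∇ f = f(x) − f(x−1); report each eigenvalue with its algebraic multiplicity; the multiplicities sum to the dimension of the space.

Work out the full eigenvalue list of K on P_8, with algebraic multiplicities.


image of 1: 2
image of x: 2x + 1
image of x^2: 2x^2 + 2x - 1/9
image of x^3: 2x^3 + 3x^2 - (1/3)x + 1
image of x^4: 2x^4 + 4x^3 - (2/3)x^2 + 4x - 49/81
image of x^5: 2x^5 + 5x^4 - (10/9)x^3 + 10x^2 - (245/81)x + 1
image of x^6: 2x^6 + 6x^5 - (5/3)x^4 + 20x^3 - (245/27)x^2 + 6x - 601/729
image of x^7: 2x^7 + 7x^6 - (7/3)x^5 + 35x^4 - (1715/81)x^3 + 21x^2 - (4207/729)x + 1
image of x^8: 2x^8 + 8x^7 - (28/9)x^6 + 56x^5 - (3430/81)x^4 + 56x^3 - (16828/729)x^2 + 8x - 6049/6561
the matrix is upper triangular; its diagonal is (2, 2, 2, 2, 2, 2, 2, 2, 2)
for a triangular matrix the eigenvalues are the diagonal entries, with algebraic multiplicity their repetition count

λ = 2 (multiplicity 9)


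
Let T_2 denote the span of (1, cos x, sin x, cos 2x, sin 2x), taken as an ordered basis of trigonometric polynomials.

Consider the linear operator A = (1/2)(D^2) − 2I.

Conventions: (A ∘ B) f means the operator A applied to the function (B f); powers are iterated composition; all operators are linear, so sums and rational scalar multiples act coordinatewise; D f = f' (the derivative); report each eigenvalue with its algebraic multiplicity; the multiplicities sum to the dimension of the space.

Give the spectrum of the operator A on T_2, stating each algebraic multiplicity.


image of 1: -2
image of cos x: -(5/2)cos x
image of sin x: -(5/2)sin x
image of cos 2x: -4cos 2x
image of sin 2x: -4sin 2x
the matrix is diagonal; its diagonal is (-2, -5/2, -5/2, -4, -4)
for a triangular matrix the eigenvalues are the diagonal entries, with algebraic multiplicity their repetition count

λ = -4 (multiplicity 2), λ = -5/2 (multiplicity 2), λ = -2 (multiplicity 1)


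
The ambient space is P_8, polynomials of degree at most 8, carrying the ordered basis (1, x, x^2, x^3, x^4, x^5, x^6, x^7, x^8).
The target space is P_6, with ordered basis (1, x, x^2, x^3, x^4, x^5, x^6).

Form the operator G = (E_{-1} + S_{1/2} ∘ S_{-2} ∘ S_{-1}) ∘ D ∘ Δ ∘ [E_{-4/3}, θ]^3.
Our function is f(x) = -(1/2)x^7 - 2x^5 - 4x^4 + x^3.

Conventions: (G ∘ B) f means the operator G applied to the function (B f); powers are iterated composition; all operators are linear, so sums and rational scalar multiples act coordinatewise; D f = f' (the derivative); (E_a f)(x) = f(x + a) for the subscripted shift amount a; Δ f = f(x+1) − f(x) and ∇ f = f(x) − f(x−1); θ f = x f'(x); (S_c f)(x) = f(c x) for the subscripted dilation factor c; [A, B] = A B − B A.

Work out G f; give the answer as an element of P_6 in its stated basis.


the image equals g(x) = (17920/3)x^2 - (143360/3)x + 888320/9

θ f = -(7/2)x^7 - 10x^5 - 16x^4 + 3x^3
E_{-4/3} θ f = -(7/2)x^7 + (98/3)x^6 - (422/3)x^5 + (9208/27)x^4 - (38605/81)x^3 + (29492/81)x^2 - (93296/729)x + 23360/2187
E_{-4/3} f = -(1/2)x^7 + (14/3)x^6 - (62/3)x^5 + (1372/27)x^4 - (5551/81)x^3 + (3644/81)x^2 - (5840/729)x - 6208/2187
θ E_{-4/3} f = -(7/2)x^7 + 28x^6 - (310/3)x^5 + (5488/27)x^4 - (5551/27)x^3 + (7288/81)x^2 - (5840/729)x
[E_{-4/3}, θ] f = (14/3)x^6 - (112/3)x^5 + (1240/9)x^4 - (21952/81)x^3 + (22204/81)x^2 - (29152/243)x + 23360/2187
θ [E_{-4/3}, θ] f = 28x^6 - (560/3)x^5 + (4960/9)x^4 - (21952/27)x^3 + (44408/81)x^2 - (29152/243)x
E_{-4/3} θ [E_{-4/3}, θ] f = 28x^6 - (1232/3)x^5 + (22880/9)x^4 - (75584/9)x^3 + (1249912/81)x^2 - (3596704/243)x + 4189952/729
E_{-4/3} [E_{-4/3}, θ] f = (14/3)x^6 - (224/3)x^5 + (4600/9)x^4 - (153152/81)x^3 + (318652/81)x^2 - (1047488/243)x + 4197632/2187
θ E_{-4/3} [E_{-4/3}, θ] f = 28x^6 - (1120/3)x^5 + (18400/9)x^4 - (153152/27)x^3 + (637304/81)x^2 - (1047488/243)x
[E_{-4/3}, θ] [E_{-4/3}, θ] f = -(112/3)x^5 + (4480/9)x^4 - (73600/27)x^3 + (612608/81)x^2 - (2549216/243)x + 4189952/729
θ [E_{-4/3}, θ] [E_{-4/3}, θ] f = -(560/3)x^5 + (17920/9)x^4 - (73600/9)x^3 + (1225216/81)x^2 - (2549216/243)x
E_{-4/3} θ [E_{-4/3}, θ] [E_{-4/3}, θ] f = -(560/3)x^5 + (29120/9)x^4 - (199040/9)x^3 + (661504/9)x^2 - (1046432/9)x + 606080/9
E_{-4/3} [E_{-4/3}, θ] [E_{-4/3}, θ] f = -(112/3)x^5 + (2240/3)x^4 - (54400/9)x^3 + (73984/3)x^2 - (151520/3)x + 372352/9
θ E_{-4/3} [E_{-4/3}, θ] [E_{-4/3}, θ] f = -(560/3)x^5 + (8960/3)x^4 - (54400/3)x^3 + (147968/3)x^2 - (151520/3)x
[E_{-4/3}, θ] [E_{-4/3}, θ] [E_{-4/3}, θ] f = (2240/9)x^4 - (35840/9)x^3 + (217600/9)x^2 - (591872/9)x + 606080/9
Δ [E_{-4/3}, θ]^3 f = (8960/9)x^3 - (31360/3)x^2 + (336640/9)x - 407872/9
D Δ [E_{-4/3}, θ]^3 f = (8960/3)x^2 - (62720/3)x + 336640/9
E_{-1} (D ∘ Δ) [E_{-4/3}, θ]^3 f = (8960/3)x^2 - 26880x + 551680/9
S_{-1} (D ∘ Δ) [E_{-4/3}, θ]^3 f = (8960/3)x^2 + (62720/3)x + 336640/9
S_{-2} S_{-1} (D ∘ Δ) [E_{-4/3}, θ]^3 f = (35840/3)x^2 - (125440/3)x + 336640/9
S_{1/2} S_{-2} S_{-1} (D ∘ Δ) [E_{-4/3}, θ]^3 f = (8960/3)x^2 - (62720/3)x + 336640/9
(E_{-1} + S_{1/2} ∘ S_{-2} ∘ S_{-1}) (D ∘ Δ) [E_{-4/3}, θ]^3 f = (17920/3)x^2 - (143360/3)x + 888320/9


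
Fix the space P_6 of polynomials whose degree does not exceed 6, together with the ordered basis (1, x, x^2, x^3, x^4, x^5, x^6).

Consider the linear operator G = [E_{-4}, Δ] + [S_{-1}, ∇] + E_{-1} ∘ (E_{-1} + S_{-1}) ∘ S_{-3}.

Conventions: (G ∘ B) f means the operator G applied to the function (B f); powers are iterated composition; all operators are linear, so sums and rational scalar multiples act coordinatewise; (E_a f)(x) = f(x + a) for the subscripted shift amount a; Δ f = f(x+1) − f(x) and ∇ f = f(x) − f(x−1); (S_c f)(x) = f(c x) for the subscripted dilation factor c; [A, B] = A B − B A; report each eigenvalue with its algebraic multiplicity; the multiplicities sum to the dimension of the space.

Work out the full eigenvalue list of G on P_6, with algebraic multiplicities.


λ = 0 (multiplicity 3), λ = 2 (multiplicity 1), λ = 18 (multiplicity 1), λ = 162 (multiplicity 1), λ = 1458 (multiplicity 1)

image of 1: 2
image of x: 5
image of x^2: 18x^2 - 58x + 45
image of x^3: 87x^2 - 243x + 191
image of x^4: 162x^4 - 980x^3 + 2430x^2 - 2924x + 1377
image of x^5: 1225x^4 - 7290x^3 + 17030x^2 - 18225x + 7535
image of x^6: 1458x^6 - 13134x^5 + 54675x^4 - 131260x^3 + 185895x^2 - 144354x + 47385
the matrix is upper triangular; its diagonal is (2, 0, 18, 0, 162, 0, 1458)
for a triangular matrix the eigenvalues are the diagonal entries, with algebraic multiplicity their repetition count


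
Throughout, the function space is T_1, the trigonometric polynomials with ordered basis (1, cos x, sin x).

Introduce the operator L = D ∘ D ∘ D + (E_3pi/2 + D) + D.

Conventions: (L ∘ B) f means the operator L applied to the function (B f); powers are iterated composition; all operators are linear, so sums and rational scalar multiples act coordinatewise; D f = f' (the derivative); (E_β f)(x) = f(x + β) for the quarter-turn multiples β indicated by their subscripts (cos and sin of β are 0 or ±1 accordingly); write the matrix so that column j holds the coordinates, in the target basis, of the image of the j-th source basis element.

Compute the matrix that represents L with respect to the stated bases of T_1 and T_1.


image of 1: 1
image of cos x: 0
image of sin x: 0
each image's coordinates form column j of the matrix

the matrix is [[1, 0, 0]; [0, 0, 0]; [0, 0, 0]] (rows listed top to bottom)


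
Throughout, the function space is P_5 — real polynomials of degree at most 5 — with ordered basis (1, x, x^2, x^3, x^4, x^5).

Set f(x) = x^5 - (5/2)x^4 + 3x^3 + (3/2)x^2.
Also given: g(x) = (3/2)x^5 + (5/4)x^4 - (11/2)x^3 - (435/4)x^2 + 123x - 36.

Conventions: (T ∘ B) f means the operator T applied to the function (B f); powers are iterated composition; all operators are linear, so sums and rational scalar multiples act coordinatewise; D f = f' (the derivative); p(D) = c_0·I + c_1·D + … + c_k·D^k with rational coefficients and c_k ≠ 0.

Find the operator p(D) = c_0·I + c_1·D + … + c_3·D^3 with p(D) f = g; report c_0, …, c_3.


D^0 f = x^5 - (5/2)x^4 + 3x^3 + (3/2)x^2
D^1 f = 5x^4 - 10x^3 + 9x^2 + 3x
D^2 f = 20x^3 - 30x^2 + 18x + 3
D^3 f = 60x^2 - 60x + 18
matching coefficients of g against c_0 f + c_1 Df + … from the top degree down determines the c_i
solution: c_0 = 3/2, c_1 = 1, c_2 = 0, c_3 = -2

c_0 = 3/2, c_1 = 1, c_2 = 0, c_3 = -2


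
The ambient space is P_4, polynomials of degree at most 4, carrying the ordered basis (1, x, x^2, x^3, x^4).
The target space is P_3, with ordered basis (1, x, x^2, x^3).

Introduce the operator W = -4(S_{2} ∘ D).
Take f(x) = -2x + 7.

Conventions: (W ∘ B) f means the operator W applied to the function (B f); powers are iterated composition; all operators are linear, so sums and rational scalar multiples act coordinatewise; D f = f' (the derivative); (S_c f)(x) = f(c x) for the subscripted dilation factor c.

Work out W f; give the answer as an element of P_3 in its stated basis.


D f = -2
S_{2} D f = -2
(-4(S_{2} ∘ D)) f = 8

the image equals g(x) = 8


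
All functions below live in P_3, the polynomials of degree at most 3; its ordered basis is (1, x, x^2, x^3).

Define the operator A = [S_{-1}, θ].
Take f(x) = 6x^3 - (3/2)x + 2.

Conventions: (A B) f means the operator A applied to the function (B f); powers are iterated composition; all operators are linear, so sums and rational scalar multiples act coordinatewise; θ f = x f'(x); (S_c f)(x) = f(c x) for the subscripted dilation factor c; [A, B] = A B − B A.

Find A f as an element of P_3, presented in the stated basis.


θ f = 18x^3 - (3/2)x
S_{-1} θ f = -18x^3 + (3/2)x
S_{-1} f = -6x^3 + (3/2)x + 2
θ S_{-1} f = -18x^3 + (3/2)x
[S_{-1}, θ] f = 0

g(x) = 0


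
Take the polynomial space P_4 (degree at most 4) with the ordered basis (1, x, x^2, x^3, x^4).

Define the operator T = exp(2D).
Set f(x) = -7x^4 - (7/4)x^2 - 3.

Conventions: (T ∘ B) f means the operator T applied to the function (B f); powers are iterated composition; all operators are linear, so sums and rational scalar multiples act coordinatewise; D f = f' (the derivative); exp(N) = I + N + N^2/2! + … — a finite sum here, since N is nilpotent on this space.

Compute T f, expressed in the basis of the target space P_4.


g(x) = -7x^4 - 56x^3 - (679/4)x^2 - 231x - 122

order-1 term: -56x^3 - 7x
order-2 term: -168x^2 - 7
order-3 term: -224x
order-4 term: -112
the series for exp(2D) f terminates at order 4
exp(2D) f = -7x^4 - 56x^3 - (679/4)x^2 - 231x - 122


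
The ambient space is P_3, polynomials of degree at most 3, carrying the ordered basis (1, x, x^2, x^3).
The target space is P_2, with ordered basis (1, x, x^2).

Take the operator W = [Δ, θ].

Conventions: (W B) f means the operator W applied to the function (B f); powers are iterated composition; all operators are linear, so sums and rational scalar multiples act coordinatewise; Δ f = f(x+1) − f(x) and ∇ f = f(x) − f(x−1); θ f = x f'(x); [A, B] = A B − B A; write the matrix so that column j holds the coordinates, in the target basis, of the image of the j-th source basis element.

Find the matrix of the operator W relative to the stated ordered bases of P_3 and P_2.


image of 1: 0
image of x: 1
image of x^2: 2x + 2
image of x^3: 3x^2 + 6x + 3
each image's coordinates form column j of the matrix

the matrix is [[0, 1, 2, 3]; [0, 0, 2, 6]; [0, 0, 0, 3]] (rows listed top to bottom)


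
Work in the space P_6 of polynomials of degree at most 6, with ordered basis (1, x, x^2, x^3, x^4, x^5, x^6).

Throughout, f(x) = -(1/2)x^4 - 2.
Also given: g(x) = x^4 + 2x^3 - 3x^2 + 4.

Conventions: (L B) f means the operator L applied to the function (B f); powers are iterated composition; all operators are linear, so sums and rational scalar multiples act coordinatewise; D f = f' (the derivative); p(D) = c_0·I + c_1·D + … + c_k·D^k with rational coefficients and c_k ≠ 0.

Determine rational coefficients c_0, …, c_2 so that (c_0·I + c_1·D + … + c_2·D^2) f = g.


D^0 f = -(1/2)x^4 - 2
D^1 f = -2x^3
D^2 f = -6x^2
matching coefficients of g against c_0 f + c_1 Df + … from the top degree down determines the c_i
solution: c_0 = -2, c_1 = -1, c_2 = 1/2

c_0 = -2, c_1 = -1, c_2 = 1/2


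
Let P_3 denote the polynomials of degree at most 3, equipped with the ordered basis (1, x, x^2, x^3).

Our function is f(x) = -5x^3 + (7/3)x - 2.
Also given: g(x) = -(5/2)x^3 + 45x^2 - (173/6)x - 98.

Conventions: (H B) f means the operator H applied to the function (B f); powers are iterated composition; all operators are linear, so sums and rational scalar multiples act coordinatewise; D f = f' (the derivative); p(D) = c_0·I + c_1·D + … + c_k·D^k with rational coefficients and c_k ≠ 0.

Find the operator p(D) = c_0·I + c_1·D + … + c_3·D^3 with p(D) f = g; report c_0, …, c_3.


D^0 f = -5x^3 + (7/3)x - 2
D^1 f = -15x^2 + 7/3
D^2 f = -30x
D^3 f = -30
matching coefficients of g against c_0 f + c_1 Df + … from the top degree down determines the c_i
solution: c_0 = 1/2, c_1 = -3, c_2 = 1, c_3 = 3

p(D) = (1/2)·I − 3·D + D^2 + 3·D^3, i.e. c_0 = 1/2, c_1 = -3, c_2 = 1, c_3 = 3


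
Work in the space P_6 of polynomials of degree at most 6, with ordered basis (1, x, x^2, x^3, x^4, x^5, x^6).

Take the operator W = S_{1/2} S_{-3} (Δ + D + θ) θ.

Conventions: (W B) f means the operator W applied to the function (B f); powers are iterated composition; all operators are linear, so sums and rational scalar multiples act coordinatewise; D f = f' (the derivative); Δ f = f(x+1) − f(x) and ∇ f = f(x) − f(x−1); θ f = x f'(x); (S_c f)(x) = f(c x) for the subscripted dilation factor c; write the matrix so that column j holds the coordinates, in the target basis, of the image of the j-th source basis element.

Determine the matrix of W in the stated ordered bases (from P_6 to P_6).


image of 1: 0
image of x: -(3/2)x + 2
image of x^2: 9x^2 - 12x + 2
image of x^3: -(243/8)x^3 + (81/2)x^2 - (27/2)x + 3
image of x^4: 81x^4 - 108x^3 + 54x^2 - 24x + 4
image of x^5: -(6075/32)x^5 + (2025/8)x^4 - (675/4)x^3 + (225/2)x^2 - (75/2)x + 5
image of x^6: (6561/16)x^6 - (2187/4)x^5 + (3645/8)x^4 - 405x^3 + (405/2)x^2 - 54x + 6
each image's coordinates form column j of the matrix

the matrix is [[0, 2, 2, 3, 4, 5, 6]; [0, -3/2, -12, -27/2, -24, -75/2, -54]; [0, 0, 9, 81/2, 54, 225/2, 405/2]; [0, 0, 0, -243/8, -108, -675/4, -405]; [0, 0, 0, 0, 81, 2025/8, 3645/8]; [0, 0, 0, 0, 0, -6075/32, -2187/4]; [0, 0, 0, 0, 0, 0, 6561/16]] (rows listed top to bottom)


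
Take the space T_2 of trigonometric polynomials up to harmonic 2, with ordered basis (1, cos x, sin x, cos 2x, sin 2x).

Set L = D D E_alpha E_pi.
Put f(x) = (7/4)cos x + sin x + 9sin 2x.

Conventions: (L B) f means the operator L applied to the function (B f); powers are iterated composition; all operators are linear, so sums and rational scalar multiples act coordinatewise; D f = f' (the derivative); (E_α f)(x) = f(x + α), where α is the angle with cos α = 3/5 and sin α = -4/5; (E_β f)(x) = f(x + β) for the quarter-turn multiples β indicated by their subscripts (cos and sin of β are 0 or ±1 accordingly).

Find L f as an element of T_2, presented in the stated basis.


the image equals g(x) = (1/4)cos x + 2sin x + (864/25)cos 2x + (252/25)sin 2x

E_pi f = -(7/4)cos x - sin x + 9sin 2x
E_alpha E_pi f = -(1/4)cos x - 2sin x - (216/25)cos 2x - (63/25)sin 2x
D E_alpha E_pi f = -2cos x + (1/4)sin x - (126/25)cos 2x + (432/25)sin 2x
D (D E_alpha E_pi) f = (1/4)cos x + 2sin x + (864/25)cos 2x + (252/25)sin 2x


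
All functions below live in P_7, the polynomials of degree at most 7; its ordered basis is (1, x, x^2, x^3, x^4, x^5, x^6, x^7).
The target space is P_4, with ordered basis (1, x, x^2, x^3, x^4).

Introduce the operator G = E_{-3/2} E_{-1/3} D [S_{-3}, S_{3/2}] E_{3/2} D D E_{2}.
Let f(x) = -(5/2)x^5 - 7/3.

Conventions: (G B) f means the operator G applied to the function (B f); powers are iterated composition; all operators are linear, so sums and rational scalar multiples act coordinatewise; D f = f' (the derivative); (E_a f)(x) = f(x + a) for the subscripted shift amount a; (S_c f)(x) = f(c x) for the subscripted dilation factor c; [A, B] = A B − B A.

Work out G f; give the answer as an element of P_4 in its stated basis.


g(x) = 0

E_{2} f = -(5/2)x^5 - 25x^4 - 100x^3 - 200x^2 - 200x - 247/3
D E_{2} f = -(25/2)x^4 - 100x^3 - 300x^2 - 400x - 200
D D E_{2} f = -50x^3 - 300x^2 - 600x - 400
E_{3/2} D D E_{2} f = -50x^3 - 525x^2 - (3675/2)x - 8575/4
S_{3/2} (E_{3/2} D D E_{2}) f = -(675/4)x^3 - (4725/4)x^2 - (11025/4)x - 8575/4
S_{-3} S_{3/2} (E_{3/2} D D E_{2}) f = (18225/4)x^3 - (42525/4)x^2 + (33075/4)x - 8575/4
S_{-3} (E_{3/2} D D E_{2}) f = 1350x^3 - 4725x^2 + (11025/2)x - 8575/4
S_{3/2} S_{-3} (E_{3/2} D D E_{2}) f = (18225/4)x^3 - (42525/4)x^2 + (33075/4)x - 8575/4
[S_{-3}, S_{3/2}] (E_{3/2} D D E_{2}) f = 0
D [S_{-3}, S_{3/2}] (E_{3/2} D D E_{2}) f = 0
E_{-1/3} D [S_{-3}, S_{3/2}] (E_{3/2} D D E_{2}) f = 0
E_{-3/2} E_{-1/3} D [S_{-3}, S_{3/2}] (E_{3/2} D D E_{2}) f = 0


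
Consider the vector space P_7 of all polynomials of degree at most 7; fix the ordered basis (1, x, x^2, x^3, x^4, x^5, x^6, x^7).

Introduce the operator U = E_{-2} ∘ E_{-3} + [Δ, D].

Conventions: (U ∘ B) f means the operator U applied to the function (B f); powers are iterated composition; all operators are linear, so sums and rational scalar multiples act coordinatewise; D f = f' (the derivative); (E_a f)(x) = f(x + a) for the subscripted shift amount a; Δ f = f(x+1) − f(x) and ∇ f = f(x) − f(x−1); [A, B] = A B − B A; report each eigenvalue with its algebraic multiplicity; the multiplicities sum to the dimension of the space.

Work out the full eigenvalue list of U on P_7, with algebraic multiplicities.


λ = 1 (multiplicity 8)

image of 1: 1
image of x: x - 5
image of x^2: x^2 - 10x + 25
image of x^3: x^3 - 15x^2 + 75x - 125
image of x^4: x^4 - 20x^3 + 150x^2 - 500x + 625
image of x^5: x^5 - 25x^4 + 250x^3 - 1250x^2 + 3125x - 3125
image of x^6: x^6 - 30x^5 + 375x^4 - 2500x^3 + 9375x^2 - 18750x + 15625
image of x^7: x^7 - 35x^6 + 525x^5 - 4375x^4 + 21875x^3 - 65625x^2 + 109375x - 78125
the matrix is upper triangular; its diagonal is (1, 1, 1, 1, 1, 1, 1, 1)
for a triangular matrix the eigenvalues are the diagonal entries, with algebraic multiplicity their repetition count


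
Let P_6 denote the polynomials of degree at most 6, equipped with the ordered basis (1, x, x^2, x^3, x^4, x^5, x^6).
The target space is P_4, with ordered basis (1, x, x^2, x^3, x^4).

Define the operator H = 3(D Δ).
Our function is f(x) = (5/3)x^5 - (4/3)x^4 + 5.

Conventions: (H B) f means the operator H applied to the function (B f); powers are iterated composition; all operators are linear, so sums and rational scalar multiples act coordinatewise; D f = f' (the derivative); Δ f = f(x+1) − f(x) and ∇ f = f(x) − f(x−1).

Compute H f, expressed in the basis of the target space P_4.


the result is g(x) = 100x^3 + 102x^2 + 52x + 9

Δ f = (25/3)x^4 + (34/3)x^3 + (26/3)x^2 + 3x + 1/3
D Δ f = (100/3)x^3 + 34x^2 + (52/3)x + 3
(3(D Δ)) f = 100x^3 + 102x^2 + 52x + 9


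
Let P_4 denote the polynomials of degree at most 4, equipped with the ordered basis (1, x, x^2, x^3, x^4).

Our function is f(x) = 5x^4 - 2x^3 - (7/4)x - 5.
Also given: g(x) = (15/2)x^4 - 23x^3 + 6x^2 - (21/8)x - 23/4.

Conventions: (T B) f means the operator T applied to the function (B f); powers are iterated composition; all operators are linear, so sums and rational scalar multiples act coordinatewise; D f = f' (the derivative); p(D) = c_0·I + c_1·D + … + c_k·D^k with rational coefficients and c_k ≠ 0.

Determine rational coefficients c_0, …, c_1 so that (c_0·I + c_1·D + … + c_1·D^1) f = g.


p(D) = (3/2)·I − D, i.e. c_0 = 3/2, c_1 = -1

D^0 f = 5x^4 - 2x^3 - (7/4)x - 5
D^1 f = 20x^3 - 6x^2 - 7/4
matching coefficients of g against c_0 f + c_1 Df + … from the top degree down determines the c_i
solution: c_0 = 3/2, c_1 = -1


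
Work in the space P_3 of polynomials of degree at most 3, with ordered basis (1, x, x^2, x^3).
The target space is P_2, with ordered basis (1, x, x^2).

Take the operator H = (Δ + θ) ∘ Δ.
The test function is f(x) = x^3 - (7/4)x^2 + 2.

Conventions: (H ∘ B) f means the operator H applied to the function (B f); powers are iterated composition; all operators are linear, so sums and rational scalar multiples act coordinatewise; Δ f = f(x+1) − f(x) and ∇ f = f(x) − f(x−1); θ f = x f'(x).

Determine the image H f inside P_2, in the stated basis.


g(x) = 6x^2 + (11/2)x + 5/2

Δ f = 3x^2 - (1/2)x - 3/4
Δ Δ f = 6x + 5/2
θ Δ f = 6x^2 - (1/2)x
(Δ + θ) Δ f = 6x^2 + (11/2)x + 5/2


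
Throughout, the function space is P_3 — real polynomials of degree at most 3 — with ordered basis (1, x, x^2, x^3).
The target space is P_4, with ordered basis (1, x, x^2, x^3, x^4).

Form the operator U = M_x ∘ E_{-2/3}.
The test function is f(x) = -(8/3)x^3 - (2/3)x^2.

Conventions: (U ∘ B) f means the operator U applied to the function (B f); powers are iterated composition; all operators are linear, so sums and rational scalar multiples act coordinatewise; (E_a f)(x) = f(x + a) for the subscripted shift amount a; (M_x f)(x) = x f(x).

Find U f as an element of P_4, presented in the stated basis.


the image equals g(x) = -(8/3)x^4 + (14/3)x^3 - (8/3)x^2 + (40/81)x

E_{-2/3} f = -(8/3)x^3 + (14/3)x^2 - (8/3)x + 40/81
M_x E_{-2/3} f = -(8/3)x^4 + (14/3)x^3 - (8/3)x^2 + (40/81)x


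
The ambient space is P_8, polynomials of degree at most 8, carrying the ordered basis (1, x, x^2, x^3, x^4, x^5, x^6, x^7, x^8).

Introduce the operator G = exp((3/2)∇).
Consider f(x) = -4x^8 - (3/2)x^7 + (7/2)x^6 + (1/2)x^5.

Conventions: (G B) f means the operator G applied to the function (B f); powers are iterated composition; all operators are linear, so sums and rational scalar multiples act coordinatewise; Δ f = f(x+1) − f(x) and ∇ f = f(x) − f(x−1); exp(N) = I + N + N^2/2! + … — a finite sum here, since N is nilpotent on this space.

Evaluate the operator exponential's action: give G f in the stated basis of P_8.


order-1 term: -48x^7 + (609/4)x^6 - (1029/4)x^5 + (1065/4)x^4 - (639/4)x^3 + (99/2)x^2 - (9/2)x - 3/4
order-2 term: -252x^6 + (11529/8)x^5 - (7875/2)x^4 + (50175/8)x^3 - (23823/4)x^2 + (12537/4)x - 5625/8
order-3 term: -756x^5 + (87885/16)x^4 - (140805/8)x^3 + (485055/16)x^2 - (220779/8)x + 41985/4
order-4 term: -(2835/2)x^4 + (354375/32)x^3 - (1119825/32)x^2 + (417555/8)x - 981153/32
order-5 term: -1701x^3 + (801171/64)x^2 - (2090529/64)x + 478467/16
order-6 term: -(5103/4)x^2 + (964467/128)x - 750141/64
order-7 term: -(2187/4)x + 483327/256
order-8 term: -6561/64
the series for exp((3/2)∇) f terminates at order 8
exp((3/2)∇) f = -4x^8 - (99/2)x^7 - (385/4)x^6 + (3427/8)x^5 + (6465/16)x^4 - (67689/32)x^3 + (42093/64)x^2 + (262449/128)x - 230385/256

g(x) = -4x^8 - (99/2)x^7 - (385/4)x^6 + (3427/8)x^5 + (6465/16)x^4 - (67689/32)x^3 + (42093/64)x^2 + (262449/128)x - 230385/256


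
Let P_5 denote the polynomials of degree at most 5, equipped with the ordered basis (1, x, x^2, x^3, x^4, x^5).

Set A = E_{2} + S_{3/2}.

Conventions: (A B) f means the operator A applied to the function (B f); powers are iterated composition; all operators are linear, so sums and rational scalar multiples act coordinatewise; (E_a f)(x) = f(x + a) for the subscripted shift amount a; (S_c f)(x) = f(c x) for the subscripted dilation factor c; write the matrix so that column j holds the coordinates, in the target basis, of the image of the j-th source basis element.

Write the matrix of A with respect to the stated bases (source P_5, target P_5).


the matrix is [[2, 2, 4, 8, 16, 32]; [0, 5/2, 4, 12, 32, 80]; [0, 0, 13/4, 6, 24, 80]; [0, 0, 0, 35/8, 8, 40]; [0, 0, 0, 0, 97/16, 10]; [0, 0, 0, 0, 0, 275/32]] (rows listed top to bottom)

image of 1: 2
image of x: (5/2)x + 2
image of x^2: (13/4)x^2 + 4x + 4
image of x^3: (35/8)x^3 + 6x^2 + 12x + 8
image of x^4: (97/16)x^4 + 8x^3 + 24x^2 + 32x + 16
image of x^5: (275/32)x^5 + 10x^4 + 40x^3 + 80x^2 + 80x + 32
each image's coordinates form column j of the matrix


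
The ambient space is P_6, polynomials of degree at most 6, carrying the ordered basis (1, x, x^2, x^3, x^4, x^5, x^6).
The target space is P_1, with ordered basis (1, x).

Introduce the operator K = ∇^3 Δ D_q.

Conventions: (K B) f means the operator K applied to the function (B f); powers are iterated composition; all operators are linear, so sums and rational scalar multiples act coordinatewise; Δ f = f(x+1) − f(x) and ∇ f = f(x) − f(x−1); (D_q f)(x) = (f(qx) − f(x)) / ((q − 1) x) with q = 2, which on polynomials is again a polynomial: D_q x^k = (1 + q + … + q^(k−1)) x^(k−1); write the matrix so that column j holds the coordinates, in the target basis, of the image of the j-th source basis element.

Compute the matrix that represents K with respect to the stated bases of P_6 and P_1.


image of 1: 0
image of x: 0
image of x^2: 0
image of x^3: 0
image of x^4: 0
image of x^5: 744
image of x^6: 7560x - 7560
each image's coordinates form column j of the matrix

the matrix is [[0, 0, 0, 0, 0, 744, -7560]; [0, 0, 0, 0, 0, 0, 7560]] (rows listed top to bottom)


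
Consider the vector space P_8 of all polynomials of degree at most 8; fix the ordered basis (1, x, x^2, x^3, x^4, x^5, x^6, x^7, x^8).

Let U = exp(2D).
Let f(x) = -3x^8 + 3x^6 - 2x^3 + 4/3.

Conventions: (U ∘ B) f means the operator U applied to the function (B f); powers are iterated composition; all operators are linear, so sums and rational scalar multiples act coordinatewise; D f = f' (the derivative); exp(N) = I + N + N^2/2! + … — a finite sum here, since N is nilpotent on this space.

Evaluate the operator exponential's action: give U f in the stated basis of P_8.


order-1 term: -48x^7 + 36x^5 - 12x^2
order-2 term: -336x^6 + 180x^4 - 24x
order-3 term: -1344x^5 + 480x^3 - 16
order-4 term: -3360x^4 + 720x^2
order-5 term: -5376x^3 + 576x
order-6 term: -5376x^2 + 192
order-7 term: -3072x
order-8 term: -768
the series for exp(2D) f terminates at order 8
exp(2D) f = -3x^8 - 48x^7 - 333x^6 - 1308x^5 - 3180x^4 - 4898x^3 - 4668x^2 - 2520x - 1772/3

g(x) = -3x^8 - 48x^7 - 333x^6 - 1308x^5 - 3180x^4 - 4898x^3 - 4668x^2 - 2520x - 1772/3


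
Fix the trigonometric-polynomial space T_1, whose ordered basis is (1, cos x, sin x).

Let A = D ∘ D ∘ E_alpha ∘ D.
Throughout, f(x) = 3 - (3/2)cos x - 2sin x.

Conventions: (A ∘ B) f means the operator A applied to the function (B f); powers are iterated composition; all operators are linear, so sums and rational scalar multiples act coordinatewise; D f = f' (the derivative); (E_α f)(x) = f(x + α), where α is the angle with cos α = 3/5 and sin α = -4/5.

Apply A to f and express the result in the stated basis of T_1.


D f = -2cos x + (3/2)sin x
E_alpha D f = -(12/5)cos x - (7/10)sin x
D (E_alpha ∘ D) f = -(7/10)cos x + (12/5)sin x
D D (E_alpha ∘ D) f = (12/5)cos x + (7/10)sin x

g(x) = (12/5)cos x + (7/10)sin x


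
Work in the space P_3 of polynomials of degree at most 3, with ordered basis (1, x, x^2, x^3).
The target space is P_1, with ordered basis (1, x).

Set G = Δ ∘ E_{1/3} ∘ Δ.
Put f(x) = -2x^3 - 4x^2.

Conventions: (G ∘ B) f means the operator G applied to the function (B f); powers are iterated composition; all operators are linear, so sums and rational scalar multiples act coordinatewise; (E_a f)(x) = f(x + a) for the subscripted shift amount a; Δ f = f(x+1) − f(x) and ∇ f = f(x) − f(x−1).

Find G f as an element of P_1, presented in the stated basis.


Δ f = -6x^2 - 14x - 6
E_{1/3} Δ f = -6x^2 - 18x - 34/3
Δ E_{1/3} Δ f = -12x - 24

the result is g(x) = -12x - 24
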